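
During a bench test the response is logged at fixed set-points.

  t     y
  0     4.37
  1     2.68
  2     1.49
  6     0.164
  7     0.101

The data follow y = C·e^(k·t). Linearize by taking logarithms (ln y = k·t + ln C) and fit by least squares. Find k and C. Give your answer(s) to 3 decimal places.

k = -0.545, C = 4.461

Taking logs, ln y = k·t + ln C, so regress ln y on t.
Σt = 16.0000, Σ(t)² = 90.0000, Σln y = -1.2412, Σt·ln y = -25.1124.
Equations: 90.0000·k + 16.0000·ln C = -25.1124;  16.0000·k + 5·ln C = -1.2412.
Slope k = (n·Σt·ln y − Σt·Σln y)/(n·Σ(t)² − (Σt)²) = (5·-25.1124 − 16.0000·-1.2412)/194.0000 = -0.54486; ln C = (Σln y − k·Σt)/n = 1.49533, so C = exp(1.49533) = 4.46079.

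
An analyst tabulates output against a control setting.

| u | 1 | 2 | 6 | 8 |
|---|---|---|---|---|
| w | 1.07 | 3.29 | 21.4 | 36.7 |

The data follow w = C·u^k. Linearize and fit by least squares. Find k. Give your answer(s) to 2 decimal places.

Linearized form: ln w = k·ln u + ln C. From the 4 transformed points,
Σln u = 4.5643, Σ(ln u)² = 8.0149, Σln w = 7.9247, Σln u·ln w = 13.8061.
Equations: 8.0149·k + 4.5643·ln C = 13.8061;  4.5643·k + 4·ln C = 7.9247.
Solving (det = 11.2265): k = 1.69717, ln C = 0.04456.

k = 1.70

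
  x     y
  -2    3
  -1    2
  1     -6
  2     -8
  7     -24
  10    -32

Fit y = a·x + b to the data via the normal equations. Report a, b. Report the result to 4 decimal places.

a = -3.0120, b = -2.2992

The normal equations are: 159·a + 17·b = -518;  17·a + 6·b = -65.
(Σx·x = 159, Σx = 17, Σ1 = 6, Σx·y = -518, Σy = -65.)
Eliminating b: 6·(row 1) − 17·(row 2) gives 665·a = 6·(-518) − 17·(-65) = -2003, so a = -2003/665.
Then b = ((-65) − 17·(-2003/665))/6 = -1529/665.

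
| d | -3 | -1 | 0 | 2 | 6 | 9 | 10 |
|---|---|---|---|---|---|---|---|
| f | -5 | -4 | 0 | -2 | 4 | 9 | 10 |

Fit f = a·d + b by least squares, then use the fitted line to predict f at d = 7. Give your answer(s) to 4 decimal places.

Normal-equation sums: Σd·d = 231, Σd = 23, Σ1 = 7.
And Σd·f = 220, Σf = 12.
XᵀX·[a, b]ᵀ = Xᵀf becomes [[231, 23]; [23, 7]]·[a, b]ᵀ = [220, 12]ᵀ.
Determinant 231·7 − 23² = 1088.
a = (220·7 − 23·12)/1088 = 79/68; b = (231·12 − 23·220)/1088 = -143/68.
At d = 7: f̂ = (79/68)·(7) + (-143/68)·(1) = 205/34.

f̂ = 6.0294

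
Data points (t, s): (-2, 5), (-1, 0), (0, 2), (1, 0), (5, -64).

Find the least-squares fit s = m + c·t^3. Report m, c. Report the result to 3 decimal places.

Normal-equation sums: Σ1 = 5, Σt^3 = 117, Σt^3·t^3 = 15691.
For Xᵀs: Σs = -57, Σt^3·s = -8040.
XᵀX·[m, c]ᵀ = Xᵀs becomes [[5, 117]; [117, 15691]]·[m, c]ᵀ = [-57, -8040]ᵀ.
Eliminating c: 15691·(row 1) − 117·(row 2) gives 64766·m = 15691·(-57) − 117·(-8040) = 46293, so m = 3561/4982.
Then c = ((-8040) − 117·(3561/4982))/15691 = -33531/64766.

m = 0.715, c = -0.518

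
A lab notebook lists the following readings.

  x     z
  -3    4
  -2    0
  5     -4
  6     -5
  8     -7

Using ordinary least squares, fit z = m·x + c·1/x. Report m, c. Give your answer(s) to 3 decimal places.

AᵀA·[m, c]ᵀ = Aᵀz reads: 138·m + 5·c = -118;  5·m + (6401/14400)·c = -461/120.
(Σx·x = 138, Σx·1/x = 5, Σ1/x·1/x = 6401/14400, Σx·z = -118, Σ1/x·z = -461/120.)
Determinant 138·(6401/14400) − 5² = 87223/2400.
m = ((-118)·(6401/14400) − 5·(-461/120))/(87223/2400) = -239359/261669; c = (138·(-461/120) − 5·(-118))/(87223/2400) = 143640/87223.

m = -0.915, c = 1.647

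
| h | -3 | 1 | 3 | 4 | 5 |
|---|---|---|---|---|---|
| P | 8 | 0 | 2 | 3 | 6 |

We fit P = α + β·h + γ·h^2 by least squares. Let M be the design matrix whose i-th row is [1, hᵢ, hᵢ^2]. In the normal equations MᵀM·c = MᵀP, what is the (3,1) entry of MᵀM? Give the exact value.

60

Row 3 ↔ basis h^2, column 1 ↔ basis 1, so (MᵀM)_{3,1} = Σᵢ h^2 = (9)·(1) + (1)·(1) + (9)·(1) + (16)·(1) + (25)·(1) = 60.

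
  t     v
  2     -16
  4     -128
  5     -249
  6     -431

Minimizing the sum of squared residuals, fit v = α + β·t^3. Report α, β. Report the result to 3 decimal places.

α = -0.084, β = -1.994

AᵀA·[α, β]ᵀ = Aᵀv reads: 4·α + 413·β = -824;  413·α + 66441·β = -132541.
det = 4·66441 − 413² = 95195.
α = ((-824)·66441 − 413·(-132541))/95195 = -7951/95195; β = (4·(-132541) − 413·(-824))/95195 = -189852/95195.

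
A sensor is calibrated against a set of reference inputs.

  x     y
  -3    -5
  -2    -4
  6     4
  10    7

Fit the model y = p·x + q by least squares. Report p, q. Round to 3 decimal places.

The normal equations are: 149·p + 11·q = 117;  11·p + 4·q = 2.
(Σx·x = 149, Σx = 11, Σ1 = 4, Σx·y = 117, Σy = 2.)
Δ = 149·4 − 11² = 475.
p = (117·4 − 11·2)/475 = 446/475; q = (149·2 − 11·117)/475 = -989/475.

p = 0.939, q = -2.082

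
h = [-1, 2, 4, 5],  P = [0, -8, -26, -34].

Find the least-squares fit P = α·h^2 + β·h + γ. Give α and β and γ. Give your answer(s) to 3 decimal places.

α = -0.939, β = -2.091, γ = -0.970

Compute the Gram sums: Σh^2·h^2 = 898, Σh^2·h = 196, Σh^2 = 46, Σh·h = 46, Σh = 10, Σ1 = 4.
And Σh^2·P = -1298, Σh·P = -290, ΣP = -68.
So MᵀM·[α, β, γ]ᵀ = MᵀP: [[898, 196, 46]; [196, 46, 10]; [46, 10, 4]]·[α, β, γ]ᵀ = [-1298, -290, -68]ᵀ.
Solving the 3×3 system (Gaussian elimination) gives α = -31/33, β = -23/11, γ = -32/33.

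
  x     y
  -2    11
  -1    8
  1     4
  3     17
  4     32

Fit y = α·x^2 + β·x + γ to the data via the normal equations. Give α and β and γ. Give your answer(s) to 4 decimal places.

From the data, Σx^2·x^2 = 355, Σx^2·x = 83, Σx^2 = 31, Σx·x = 31, Σx = 5, Σ1 = 5.
Right-hand side: Σx^2·y = 721, Σx·y = 153, Σy = 72.
So AᵀA·[α, β, γ]ᵀ = Aᵀy: [[355, 83, 31]; [83, 31, 5]; [31, 5, 5]]·[α, β, γ]ᵀ = [721, 153, 72]ᵀ.
Row-reducing yields α = 563/294, β = -2731/3822, γ = 295/91.

α = 1.9150, β = -0.7145, γ = 3.2418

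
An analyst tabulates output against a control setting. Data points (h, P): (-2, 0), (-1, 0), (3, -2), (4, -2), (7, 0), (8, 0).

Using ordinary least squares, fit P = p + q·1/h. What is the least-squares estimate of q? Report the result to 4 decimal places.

XᵀX·[p, q]ᵀ = XᵀP reads: 6·p + (-109/168)·q = -4;  (-109/168)·p + (41197/28224)·q = -7/6.
det = 6·(41197/28224) − (-109/168)² = 235301/28224.
p = ((-4)·(41197/28224) − (-109/168)·(-7/6))/(235301/28224) = -186152/235301; q = (6·(-7/6) − (-109/168)·(-4))/(235301/28224) = -270816/235301.

q = -1.1509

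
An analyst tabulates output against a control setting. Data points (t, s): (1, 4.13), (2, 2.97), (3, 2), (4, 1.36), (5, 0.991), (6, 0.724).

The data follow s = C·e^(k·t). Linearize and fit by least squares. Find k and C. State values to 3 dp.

k = -0.354, C = 5.857

Taking logs, ln s = k·t + ln C, so regress ln s on t.
Over the data: Σt = 21.0000, Σ(t)² = 91.0000, Σln s = 3.1755, Σt·ln s = 4.9218.
Normal system: [[91.0000, 21.0000]; [21.0000, 6]]·[k, ln C]ᵀ = [4.9218, 3.1755]ᵀ.
Solving (det = 105.0000): k = -0.35385, ln C = 1.76771, so C = exp(1.76771) = 5.85744.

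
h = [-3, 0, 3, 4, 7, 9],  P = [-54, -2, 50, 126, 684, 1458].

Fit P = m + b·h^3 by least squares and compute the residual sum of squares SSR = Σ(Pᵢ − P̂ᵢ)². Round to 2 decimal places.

SSR = 9.19

Setting ∂/∂m … = 0 gives: 6·m + 1136·b = 2262;  1136·m + 654644·b = 1308366.
(Σ1 = 6, Σh^3 = 1136, Σh^3·h^3 = 654644, ΣP = 2262, Σh^3·P = 1308366.)
Determinant 6·654644 − 1136² = 2637368.
m = (2262·654644 − 1136·1308366)/2637368 = -687381/329671; b = (6·1308366 − 1136·2262)/2637368 = 1320141/659342.
Residuals: 1414101/659342, 28039/329671, -1301945/659342, -18585/329671, -443673/659342, 312609/659342; SSR = 3028655/329671.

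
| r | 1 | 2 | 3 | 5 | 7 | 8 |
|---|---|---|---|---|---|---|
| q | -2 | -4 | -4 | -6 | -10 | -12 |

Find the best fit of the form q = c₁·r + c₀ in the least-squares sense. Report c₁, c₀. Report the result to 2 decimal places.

c₁ = -1.36, c₀ = -0.46

The normal equations are: 152·c₁ + 26·c₀ = -218;  26·c₁ + 6·c₀ = -38.
Δ = 152·6 − 26² = 236.
c₁ = ((-218)·6 − 26·(-38))/236 = -80/59; c₀ = (152·(-38) − 26·(-218))/236 = -27/59.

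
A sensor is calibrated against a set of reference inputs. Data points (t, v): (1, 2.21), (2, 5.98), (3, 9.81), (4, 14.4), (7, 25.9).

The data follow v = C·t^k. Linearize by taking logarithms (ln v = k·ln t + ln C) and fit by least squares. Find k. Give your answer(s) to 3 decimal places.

k = 1.270

With ln vᵢ as the transformed response and ln tᵢ as the regressor:
Over the data: Σln t = 5.1240, Σ(ln t)² = 7.3958, Σln v = 10.7863, Σln t·ln v = 13.7782.
Normal system: [[7.3958, 5.1240]; [5.1240, 5]]·[k, ln C]ᵀ = [13.7782, 10.7863]ᵀ.
Solving (det = 10.7239): k = 1.27031, ln C = 0.85545.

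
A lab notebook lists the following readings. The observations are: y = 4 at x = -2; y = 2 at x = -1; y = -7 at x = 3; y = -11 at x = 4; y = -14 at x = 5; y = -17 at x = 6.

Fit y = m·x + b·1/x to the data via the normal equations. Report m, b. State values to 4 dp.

m = -2.8087, b = 1.4319

The normal equations are: 91·m + 6·b = -247;  6·m + (5369/3600)·b = -883/60.
Determinant 91·(5369/3600) − 6² = 358979/3600.
m = ((-247)·(5369/3600) − 6·(-883/60))/(358979/3600) = -1008263/358979; b = (91·(-883/60) − 6·(-247))/(358979/3600) = 514020/358979.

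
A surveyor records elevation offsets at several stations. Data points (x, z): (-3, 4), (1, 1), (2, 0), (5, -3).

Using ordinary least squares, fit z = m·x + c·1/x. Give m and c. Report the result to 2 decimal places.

From the data, Σx·x = 39, Σx·1/x = 4, Σ1/x·1/x = 1261/900.
For Aᵀz: Σx·z = -26, Σ1/x·z = -14/15.
AᵀA·[m, c]ᵀ = Aᵀz becomes [[39, 4]; [4, 1261/900]]·[m, c]ᵀ = [-26, -14/15]ᵀ.
Eliminating c: (1261/900)·(row 1) − 4·(row 2) gives (11593/300)·m = (1261/900)·(-26) − 4·(-14/15) = -14713/450, so m = -29426/34779.
Then c = ((-14/15) − 4·(-29426/34779))/(1261/900) = 20280/11593.

m = -0.85, c = 1.75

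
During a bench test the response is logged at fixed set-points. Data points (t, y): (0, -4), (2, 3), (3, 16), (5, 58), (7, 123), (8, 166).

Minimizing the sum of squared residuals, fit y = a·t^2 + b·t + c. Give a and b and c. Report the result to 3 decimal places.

a = 2.935, b = -2.305, c = -3.940

With design matrix X, XᵀX = [[7219, 1015, 151]; [1015, 151, 25]; [151, 25, 6]] and Xᵀy = [18257, 2533, 362]ᵀ.
Row-reducing yields a = 99055/33744, b = -77773/33744, c = -22157/5624.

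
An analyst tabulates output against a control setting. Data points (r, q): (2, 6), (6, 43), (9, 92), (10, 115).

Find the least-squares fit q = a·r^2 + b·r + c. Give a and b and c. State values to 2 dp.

MᵀM·[a, b, c]ᵀ = Mᵀq reads: 17873·a + 1953·b + 221·c = 20524;  1953·a + 221·b + 27·c = 2248;  221·a + 27·b + 4·c = 256.
Inverting the 3×3 Gram matrix, [a, b, c]ᵀ = [1475/1336, 371/1336, 753/668]ᵀ.

a = 1.10, b = 0.28, c = 1.13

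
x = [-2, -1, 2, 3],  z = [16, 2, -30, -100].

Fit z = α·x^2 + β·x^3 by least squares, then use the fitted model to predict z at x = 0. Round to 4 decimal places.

Normal-equation sums: Σx^2·x^2 = 114, Σx^2·x^3 = 242, Σx^3·x^3 = 858.
And Σx^2·z = -954, Σx^3·z = -3070.
Δ = 114·858 − 242² = 39248.
α = ((-954)·858 − 242·(-3070))/39248 = -859/446; β = (114·(-3070) − 242·(-954))/39248 = -14889/4906.
At x = 0: ẑ = (-859/446)·(0) + (-14889/4906)·(0) = 0.

ẑ = 0.0000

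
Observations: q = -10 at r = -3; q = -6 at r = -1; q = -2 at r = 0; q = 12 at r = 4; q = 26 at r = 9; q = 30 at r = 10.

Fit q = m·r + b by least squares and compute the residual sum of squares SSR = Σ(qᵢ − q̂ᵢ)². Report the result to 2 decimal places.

SSR = 4.33

The normal equations are: 207·m + 19·b = 618;  19·m + 6·b = 50.
(Σr·r = 207, Σr = 19, Σ1 = 6, Σr·q = 618, Σq = 50.)
det = 207·6 − 19² = 881.
m = (618·6 − 19·50)/881 = 2758/881; b = (207·50 − 19·618)/881 = -1392/881.
Residuals: 856/881, -1136/881, -370/881, 932/881, -524/881, 242/881; SSR = 3816/881.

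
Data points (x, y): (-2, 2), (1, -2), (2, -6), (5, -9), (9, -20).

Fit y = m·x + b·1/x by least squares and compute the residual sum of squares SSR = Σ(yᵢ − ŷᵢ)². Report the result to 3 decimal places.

SSR = 11.310

The normal system AᵀA·[m, b]ᵀ = Aᵀy is [[115, 5]; [5, 6287/4050]]·[m, b]ᵀ = [-243, -451/45]ᵀ.
Eliminating b: (6287/4050)·(row 1) − 5·(row 2) gives (124351/810)·m = (6287/4050)·(-243) − 5·(-451/45) = -147199/450, so m = -1324791/621755.
Then b = ((-451/45) − 5·(-1324791/621755))/(6287/4050) = 50580/124351.
Residuals: -1279622/621755, -171619/621755, -1207398/621755, 195516/124351, -540081/621755; SSR = 7031782/621755.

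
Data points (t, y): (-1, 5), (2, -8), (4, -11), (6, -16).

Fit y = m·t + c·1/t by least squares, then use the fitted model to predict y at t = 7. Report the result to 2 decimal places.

ŷ = -18.75

Normal-equation sums: Σt·t = 57, Σt·1/t = 4, Σ1/t·1/t = 193/144.
For Xᵀy: Σt·y = -161, Σ1/t·y = -173/12.
So XᵀX·[m, c]ᵀ = Xᵀy: [[57, 4]; [4, 193/144]]·[m, c]ᵀ = [-161, -173/12]ᵀ.
Eliminating c: (193/144)·(row 1) − 4·(row 2) gives (2899/48)·m = (193/144)·(-161) − 4·(-173/12) = -22769/144, so m = -22769/8697.
Then c = ((-173/12) − 4·(-22769/8697))/(193/144) = -8532/2899.
At t = 7: ŷ = (-22769/8697)·(7) + (-8532/2899)·(1/7) = -1141277/60879.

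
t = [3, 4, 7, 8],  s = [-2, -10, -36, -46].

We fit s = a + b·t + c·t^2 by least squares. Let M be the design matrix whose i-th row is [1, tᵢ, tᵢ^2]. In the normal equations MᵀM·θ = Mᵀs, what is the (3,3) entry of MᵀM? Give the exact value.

Row 3 ↔ basis t^2, column 3 ↔ basis t^2, so (MᵀM)_{3,3} = Σᵢ (t^2)·(t^2) = (9)·(9) + (16)·(16) + (49)·(49) + (64)·(64) = 6834.

6834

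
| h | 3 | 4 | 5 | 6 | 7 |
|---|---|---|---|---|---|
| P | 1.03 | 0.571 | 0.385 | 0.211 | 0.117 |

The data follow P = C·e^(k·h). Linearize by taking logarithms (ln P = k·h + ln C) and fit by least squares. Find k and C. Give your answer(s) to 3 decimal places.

Linearized form: ln P = k·h + ln C. From the 5 transformed points,
AᵀA = [[135.0000, 25.0000]; [25.0000, 5]], rhs = [-31.2798, -5.1868]ᵀ  (here Σh = 25.0000, Σ(h)² = 135.0000, Σln P = -5.1868, Σh·ln P = -31.2798).
Δ = 135.0000·5 − (25.0000)² = 50.0000; k = (-31.2798·5 − 25.0000·-5.1868)/50.0000 = -0.53458, ln C = (135.0000·-5.1868 − 25.0000·-31.2798)/50.0000 = 1.63555, so C = exp(1.63555) = 5.13226.

k = -0.535, C = 5.132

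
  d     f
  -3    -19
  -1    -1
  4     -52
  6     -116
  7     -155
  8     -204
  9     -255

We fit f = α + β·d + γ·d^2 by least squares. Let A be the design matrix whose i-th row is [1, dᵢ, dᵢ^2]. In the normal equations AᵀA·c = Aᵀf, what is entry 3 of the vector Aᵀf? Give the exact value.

-46486

Entry 3 ↔ basis d^2, so (Aᵀf)_{3} = Σᵢ (d^2)·fᵢ = (9)·(-19) + (1)·(-1) + (16)·(-52) + (36)·(-116) + (49)·(-155) + (64)·(-204) + (81)·(-255) = -46486.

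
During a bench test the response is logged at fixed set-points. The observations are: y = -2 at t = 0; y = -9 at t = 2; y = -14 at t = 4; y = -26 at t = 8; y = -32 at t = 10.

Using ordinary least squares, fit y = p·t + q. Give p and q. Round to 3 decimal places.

p = -2.959, q = -2.395

From the data, Σt·t = 184, Σt = 24, Σ1 = 5.
Moment sums: Σt·y = -602, Σy = -83.
Determinant 184·5 − 24² = 344.
p = ((-602)·5 − 24·(-83))/344 = -509/172; q = (184·(-83) − 24·(-602))/344 = -103/43.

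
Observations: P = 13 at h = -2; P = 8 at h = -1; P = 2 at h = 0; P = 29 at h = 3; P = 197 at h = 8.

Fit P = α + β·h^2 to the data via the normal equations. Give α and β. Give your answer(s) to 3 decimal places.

The normal equations are: 5·α + 78·β = 249;  78·α + 4194·β = 12929.
(Σ1 = 5, Σh^2 = 78, Σh^2·h^2 = 4194, ΣP = 249, Σh^2·P = 12929.)
Determinant 5·4194 − 78² = 14886.
α = (249·4194 − 78·12929)/14886 = 5974/2481; β = (5·12929 − 78·249)/14886 = 45223/14886.

α = 2.408, β = 3.038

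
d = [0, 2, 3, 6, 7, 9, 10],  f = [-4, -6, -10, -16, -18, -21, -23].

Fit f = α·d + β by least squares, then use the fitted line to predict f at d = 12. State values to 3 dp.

With design matrix X, XᵀX = [[279, 37]; [37, 7]] and Xᵀf = [-683, -98]ᵀ.
det = 279·7 − 37² = 584.
α = ((-683)·7 − 37·(-98))/584 = -1155/584; β = (279·(-98) − 37·(-683))/584 = -2071/584.
At d = 12: f̂ = (-1155/584)·(12) + (-2071/584)·(1) = -15931/584.

f̂ = -27.279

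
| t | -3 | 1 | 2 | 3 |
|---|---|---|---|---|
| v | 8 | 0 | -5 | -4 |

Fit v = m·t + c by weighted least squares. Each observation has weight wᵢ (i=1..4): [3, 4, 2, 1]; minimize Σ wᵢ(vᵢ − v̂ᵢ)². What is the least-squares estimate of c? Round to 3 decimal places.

Entries of XᵀWX: Σwᵢ·t·t = 48, Σwᵢ·t = 2, Σwᵢ·1 = 10.
And Σwᵢ·t·v = -104, Σwᵢ·v = 10.
det = 48·10 − 2² = 476.
m = ((-104)·10 − 2·10)/476 = -265/119; c = (48·10 − 2·(-104))/476 = 172/119.

c = 1.445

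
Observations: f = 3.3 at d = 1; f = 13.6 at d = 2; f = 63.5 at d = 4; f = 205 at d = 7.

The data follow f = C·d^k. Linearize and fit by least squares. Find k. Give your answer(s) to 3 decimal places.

k = 2.133

With ln fᵢ as the transformed response and ln dᵢ as the regressor:
XᵀX = [[6.1888, 4.0254]; [4.0254, 4]], rhs = [17.9218, 13.2780]ᵀ  (here Σln d = 4.0254, Σ(ln d)² = 6.1888, Σln f = 13.2780, Σln d·ln f = 17.9218).
Δ = 6.1888·4 − (4.0254)² = 8.5519; k = (17.9218·4 − 4.0254·13.2780)/8.5519 = 2.13269, ln C = (6.1888·13.2780 − 4.0254·17.9218)/8.5519 = 1.17330.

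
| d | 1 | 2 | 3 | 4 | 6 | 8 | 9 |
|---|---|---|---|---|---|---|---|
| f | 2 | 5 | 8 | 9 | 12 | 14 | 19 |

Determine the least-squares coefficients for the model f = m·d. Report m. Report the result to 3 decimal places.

AᵀA·[m]ᵀ = Aᵀf reads: 211·m = 427.
Hence m = 427 / 211 ≈ 2.0237.

m = 2.024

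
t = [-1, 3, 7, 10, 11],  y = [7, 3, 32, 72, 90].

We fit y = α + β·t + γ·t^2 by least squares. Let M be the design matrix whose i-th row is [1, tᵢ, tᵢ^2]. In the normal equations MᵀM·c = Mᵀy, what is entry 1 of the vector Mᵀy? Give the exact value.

204

Entry 1 ↔ basis 1, so (Mᵀy)_{1} = Σᵢ yᵢ = (1)·(7) + (1)·(3) + (1)·(32) + (1)·(72) + (1)·(90) = 204.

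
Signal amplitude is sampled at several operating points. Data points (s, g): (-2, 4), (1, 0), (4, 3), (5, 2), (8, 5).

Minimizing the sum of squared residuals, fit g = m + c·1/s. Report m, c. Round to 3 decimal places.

Entries of MᵀM: Σ1 = 5, Σ1/s = 43/40, Σ1/s·1/s = 2189/1600.
Right-hand side: Σg = 14, Σ1/s·g = -9/40.
Normal equations: [[5, 43/40]; [43/40, 2189/1600]]·[m, c]ᵀ = [14, -9/40]ᵀ.
Δ = 5·(2189/1600) − (43/40)² = 1137/200.
m = (14·(2189/1600) − (43/40)·(-9/40))/(1137/200) = 31033/9096; c = (5·(-9/40) − (43/40)·14)/(1137/200) = -3235/1137.

m = 3.412, c = -2.845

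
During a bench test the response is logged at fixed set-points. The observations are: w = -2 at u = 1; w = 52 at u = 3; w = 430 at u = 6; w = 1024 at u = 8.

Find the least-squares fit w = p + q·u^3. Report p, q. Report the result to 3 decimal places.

p = -3.159, q = 2.006

The normal system MᵀM·[p, q]ᵀ = Mᵀw is [[4, 756]; [756, 309530]]·[p, q]ᵀ = [1504, 618570]ᵀ.
Δ = 4·309530 − 756² = 666584.
p = (1504·309530 − 756·618570)/666584 = -263225/83323; q = (4·618570 − 756·1504)/666584 = 167157/83323.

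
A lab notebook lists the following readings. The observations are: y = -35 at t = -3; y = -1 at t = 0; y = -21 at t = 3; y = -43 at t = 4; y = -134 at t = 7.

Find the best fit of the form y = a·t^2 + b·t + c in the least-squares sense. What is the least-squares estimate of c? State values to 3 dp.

c = -1.378

Forming AᵀA = [[2819, 407, 83]; [407, 83, 11]; [83, 11, 5]] and Aᵀy = [-7758, -1068, -234]ᵀ gives AᵀA·[a, b, c]ᵀ = Aᵀy.
Inverting the 3×3 Gram matrix, [a, b, c]ᵀ = [-14393/4776, 9995/4776, -1097/796]ᵀ.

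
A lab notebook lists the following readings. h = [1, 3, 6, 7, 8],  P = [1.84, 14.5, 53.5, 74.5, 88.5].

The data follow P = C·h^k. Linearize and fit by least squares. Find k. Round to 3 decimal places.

Let Y = ln P. Fitting Y = k·ln h + ln C by least squares:
Σln h = 6.9157, Σ(ln h)² = 12.5280, Σln P = 16.0574, Σln h·ln P = 27.7791.
Equations: 12.5280·k + 6.9157·ln C = 27.7791;  6.9157·k + 5·ln C = 16.0574.
Δ = 12.5280·5 − (6.9157)² = 14.8127; k = (27.7791·5 − 6.9157·16.0574)/14.8127 = 1.87992, ln C = (12.5280·16.0574 − 6.9157·27.7791)/14.8127 = 0.61128.

k = 1.880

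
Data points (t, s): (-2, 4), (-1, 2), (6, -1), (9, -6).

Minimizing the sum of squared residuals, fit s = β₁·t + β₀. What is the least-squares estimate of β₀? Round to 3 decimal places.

β₀ = 2.087

Normal-equation sums: Σt·t = 122, Σt = 12, Σ1 = 4.
For Mᵀs: Σt·s = -70, Σs = -1.
MᵀM·[β₁, β₀]ᵀ = Mᵀs becomes [[122, 12]; [12, 4]]·[β₁, β₀]ᵀ = [-70, -1]ᵀ.
det = 122·4 − 12² = 344.
β₁ = ((-70)·4 − 12·(-1))/344 = -67/86; β₀ = (122·(-1) − 12·(-70))/344 = 359/172.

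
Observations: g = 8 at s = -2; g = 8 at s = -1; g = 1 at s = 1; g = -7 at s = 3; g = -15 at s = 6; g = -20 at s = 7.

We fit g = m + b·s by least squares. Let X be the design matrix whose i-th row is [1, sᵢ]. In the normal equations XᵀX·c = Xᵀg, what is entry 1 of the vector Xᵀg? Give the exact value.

-25

Entry 1 ↔ basis 1, so (Xᵀg)_{1} = Σᵢ gᵢ = (1)·(8) + (1)·(8) + (1)·(1) + (1)·(-7) + (1)·(-15) + (1)·(-20) = -25.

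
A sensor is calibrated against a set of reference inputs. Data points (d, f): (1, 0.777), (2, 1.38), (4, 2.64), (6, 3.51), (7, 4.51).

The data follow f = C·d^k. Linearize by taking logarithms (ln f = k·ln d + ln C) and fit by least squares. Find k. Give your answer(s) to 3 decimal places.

Linearized form: ln f = k·ln d + ln C. From the 5 transformed points,
Sums: Σln d = 5.8171, Σ(ln d)² = 9.3992, Σln f = 3.8025, Σln d·ln f = 6.7499.
Normal system: [[9.3992, 5.8171]; [5.8171, 5]]·[k, ln C]ᵀ = [6.7499, 3.8025]ᵀ.
Δ = 9.3992·5 − (5.8171)² = 13.1574; k = (6.7499·5 − 5.8171·3.8025)/13.1574 = 0.88393, ln C = (9.3992·3.8025 − 5.8171·6.7499)/13.1574 = -0.26790.

k = 0.884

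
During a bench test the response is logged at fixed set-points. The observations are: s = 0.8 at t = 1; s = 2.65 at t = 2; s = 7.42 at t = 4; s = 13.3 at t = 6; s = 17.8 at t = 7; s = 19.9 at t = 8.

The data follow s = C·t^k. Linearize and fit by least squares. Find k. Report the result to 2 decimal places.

With ln sᵢ as the transformed response and ln tᵢ as the regressor:
Σln t = 7.8966, Σ(ln t)² = 13.7233, Σln s = 11.2133, Σln t·ln s = 19.9122.
Equations: 13.7233·k + 7.8966·ln C = 19.9122;  7.8966·k + 6·ln C = 11.2133.
Slope k = (n·Σln t·ln s − Σln t·Σln s)/(n·Σ(ln t)² − (Σln t)²) = (6·19.9122 − 7.8966·11.2133)/19.9843 = 1.54757; ln C = (Σln s − k·Σln t)/n = -0.16787.

k = 1.55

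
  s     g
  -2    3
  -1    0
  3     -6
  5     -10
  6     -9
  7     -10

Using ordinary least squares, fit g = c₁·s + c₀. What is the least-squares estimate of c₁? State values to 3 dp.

c₁ = -1.457

XᵀX·[c₁, c₀]ᵀ = Xᵀg reads: 124·c₁ + 18·c₀ = -198;  18·c₁ + 6·c₀ = -32.
(Σs·s = 124, Σs = 18, Σ1 = 6, Σs·g = -198, Σg = -32.)
Determinant 124·6 − 18² = 420.
c₁ = ((-198)·6 − 18·(-32))/420 = -51/35; c₀ = (124·(-32) − 18·(-198))/420 = -101/105.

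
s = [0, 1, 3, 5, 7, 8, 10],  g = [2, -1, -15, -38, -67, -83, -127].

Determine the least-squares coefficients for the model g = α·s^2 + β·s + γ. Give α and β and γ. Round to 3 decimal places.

α = -1.006, β = -2.811, γ = 2.287

The normal equations are: 17204·α + 2008·β + 248·γ = -22381;  2008·α + 248·β + 34·γ = -2639;  248·α + 34·β + 7·γ = -329.
(Σs^2·s^2 = 17204, Σs^2·s = 2008, Σs^2 = 248, Σs·s = 248, Σs = 34, Σ1 = 7, Σs^2·g = -22381, Σs·g = -2639, Σg = -329.)
Solving the 3×3 system (Gaussian elimination) gives α = -30493/30316, β = -85207/30316, γ = 34667/15158.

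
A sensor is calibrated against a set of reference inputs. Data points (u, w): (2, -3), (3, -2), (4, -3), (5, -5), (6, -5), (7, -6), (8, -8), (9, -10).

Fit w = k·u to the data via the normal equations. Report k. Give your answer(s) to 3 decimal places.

Sums needed: Σu·u = 284.
For Xᵀw: Σu·w = -275.
XᵀX·[k]ᵀ = Xᵀw becomes [[284]]·[k]ᵀ = [-275]ᵀ.
Hence k = -275 / 284 ≈ -0.96831.

k = -0.968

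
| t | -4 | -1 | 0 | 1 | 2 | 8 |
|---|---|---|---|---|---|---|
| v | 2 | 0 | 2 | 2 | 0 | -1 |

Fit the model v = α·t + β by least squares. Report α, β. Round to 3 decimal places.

α = -0.238, β = 1.071

Setting ∂/∂α … = 0 gives: 86·α + 6·β = -14;  6·α + 6·β = 5.
(Σt·t = 86, Σt = 6, Σ1 = 6, Σt·v = -14, Σv = 5.)
Eliminating β: 6·(row 1) − 6·(row 2) gives 480·α = 6·(-14) − 6·5 = -114, so α = -19/80.
Then β = (5 − 6·(-19/80))/6 = 257/240.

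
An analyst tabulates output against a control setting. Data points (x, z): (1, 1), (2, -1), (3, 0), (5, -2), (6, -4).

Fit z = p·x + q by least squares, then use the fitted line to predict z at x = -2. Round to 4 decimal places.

AᵀA·[p, q]ᵀ = Aᵀz reads: 75·p + 17·q = -35;  17·p + 5·q = -6.
(Σx·x = 75, Σx = 17, Σ1 = 5, Σx·z = -35, Σz = -6.)
Δ = 75·5 − 17² = 86.
p = ((-35)·5 − 17·(-6))/86 = -73/86; q = (75·(-6) − 17·(-35))/86 = 145/86.
At x = -2: ẑ = (-73/86)·(-2) + (145/86)·(1) = 291/86.

ẑ = 3.3837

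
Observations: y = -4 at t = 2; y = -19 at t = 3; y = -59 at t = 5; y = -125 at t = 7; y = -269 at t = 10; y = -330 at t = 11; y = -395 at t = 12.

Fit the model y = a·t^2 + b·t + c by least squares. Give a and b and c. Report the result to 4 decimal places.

a = -2.9927, b = 2.8892, c = 1.0314

Compute the Gram sums: Σt^2·t^2 = 48500, Σt^2·t = 4562, Σt^2 = 452, Σt·t = 452, Σt = 50, Σ1 = 7.
Right-hand side: Σt^2·y = -131497, Σt·y = -12295, Σy = -1201.
Normal equations: [[48500, 4562, 452]; [4562, 452, 50]; [452, 50, 7]]·[a, b, c]ᵀ = [-131497, -12295, -1201]ᵀ.
Row-reducing yields a = -188579/63014, b = 182059/63014, c = 32496/31507.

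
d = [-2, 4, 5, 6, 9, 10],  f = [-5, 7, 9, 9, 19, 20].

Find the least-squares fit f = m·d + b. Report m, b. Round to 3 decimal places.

m = 2.117, b = -1.456

Sums needed: Σd·d = 262, Σd = 32, Σ1 = 6.
Moment sums: Σd·f = 508, Σf = 59.
So MᵀM·[m, b]ᵀ = Mᵀf: [[262, 32]; [32, 6]]·[m, b]ᵀ = [508, 59]ᵀ.
Eliminating b: 6·(row 1) − 32·(row 2) gives 548·m = 6·508 − 32·59 = 1160, so m = 290/137.
Then b = (59 − 32·(290/137))/6 = -399/274.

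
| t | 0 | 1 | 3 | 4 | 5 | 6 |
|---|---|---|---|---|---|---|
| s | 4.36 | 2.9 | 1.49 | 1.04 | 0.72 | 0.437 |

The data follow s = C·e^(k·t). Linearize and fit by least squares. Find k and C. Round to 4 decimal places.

Let Y = ln s. Fitting Y = k·t + ln C by least squares:
Over the data: Σt = 19.0000, Σ(t)² = 87.0000, Σln s = 1.8189, Σt·ln s = -4.1915.
Normal system: [[87.0000, 19.0000]; [19.0000, 6]]·[k, ln C]ᵀ = [-4.1915, 1.8189]ᵀ.
Δ = 87.0000·6 − (19.0000)² = 161.0000; k = (-4.1915·6 − 19.0000·1.8189)/161.0000 = -0.37085, ln C = (87.0000·1.8189 − 19.0000·-4.1915)/161.0000 = 1.47751, so C = exp(1.47751) = 4.38203.

k = -0.3709, C = 4.3820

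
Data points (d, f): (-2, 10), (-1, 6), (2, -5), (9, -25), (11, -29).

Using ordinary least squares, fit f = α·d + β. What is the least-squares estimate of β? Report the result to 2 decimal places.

β = 2.81

Entries of XᵀX: Σd·d = 211, Σd = 19, Σ1 = 5.
Right-hand side: Σd·f = -580, Σf = -43.
XᵀX·[α, β]ᵀ = Xᵀf becomes [[211, 19]; [19, 5]]·[α, β]ᵀ = [-580, -43]ᵀ.
Eliminating β: 5·(row 1) − 19·(row 2) gives 694·α = 5·(-580) − 19·(-43) = -2083, so α = -2083/694.
Then β = ((-43) − 19·(-2083/694))/5 = 1947/694.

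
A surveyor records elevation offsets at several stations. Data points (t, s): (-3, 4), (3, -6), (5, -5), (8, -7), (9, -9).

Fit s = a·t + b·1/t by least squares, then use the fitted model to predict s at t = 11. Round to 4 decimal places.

ŝ = -9.8207

Setting ∂/∂a … = 0 gives: 188·a + 5·b = -192;  5·a + (37609/129600)·b = -149/24.
Eliminating b: (37609/129600)·(row 1) − 5·(row 2) gives (957623/32400)·a = (37609/129600)·(-192) − 5·(-149/24) = -133247/5400, so a = -799482/957623.
Then b = ((-149/24) − 5·(-799482/957623))/(37609/129600) = -6712200/957623.
At t = 11: ŝ = (-799482/957623)·(11) + (-6712200/957623)·(1/11) = -9404502/957623.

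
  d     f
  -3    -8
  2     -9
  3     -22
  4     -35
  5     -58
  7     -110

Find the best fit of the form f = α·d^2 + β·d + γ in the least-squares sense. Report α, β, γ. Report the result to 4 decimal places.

α = -2.0105, β = -2.1356, γ = 3.6022

Entries of AᵀA: Σd^2·d^2 = 3460, Σd^2·d = 540, Σd^2 = 112, Σd·d = 112, Σd = 18, Σ1 = 6.
Right-hand side: Σd^2·f = -7706, Σd·f = -1260, Σf = -242.
So AᵀA·[α, β, γ]ᵀ = Aᵀf: [[3460, 540, 112]; [540, 112, 18]; [112, 18, 6]]·[α, β, γ]ᵀ = [-7706, -1260, -242]ᵀ.
Solving the 3×3 system (Gaussian elimination) gives α = -57005/28354, β = -30276/14177, γ = 51069/14177.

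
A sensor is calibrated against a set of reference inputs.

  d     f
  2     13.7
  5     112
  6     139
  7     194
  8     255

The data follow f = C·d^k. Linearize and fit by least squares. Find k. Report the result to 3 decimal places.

With ln fᵢ as the transformed response and ln dᵢ as the regressor:
Σln d = 8.1197, Σ(ln d)² = 14.3918, Σln f = 23.0795, Σln d·ln f = 40.0233.
Equations: 14.3918·k + 8.1197·ln C = 40.0233;  8.1197·k + 5·ln C = 23.0795.
Solving (det = 6.0295): k = 2.10929, ln C = 1.19054.

k = 2.109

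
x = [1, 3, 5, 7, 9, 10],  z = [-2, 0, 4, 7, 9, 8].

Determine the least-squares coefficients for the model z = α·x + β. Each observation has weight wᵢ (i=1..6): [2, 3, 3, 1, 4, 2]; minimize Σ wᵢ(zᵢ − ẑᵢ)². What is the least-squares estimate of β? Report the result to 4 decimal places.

Sums needed: Σwᵢ·x·x = 677, Σwᵢ·x = 89, Σwᵢ·1 = 15.
For MᵀWz: Σwᵢ·x·z = 589, Σwᵢ·z = 67.
MᵀWM·[α, β]ᵀ = MᵀWz becomes [[677, 89]; [89, 15]]·[α, β]ᵀ = [589, 67]ᵀ.
Eliminating β: 15·(row 1) − 89·(row 2) gives 2234·α = 15·589 − 89·67 = 2872, so α = 1436/1117.
Then β = (67 − 89·(1436/1117))/15 = -3531/1117.

β = -3.1611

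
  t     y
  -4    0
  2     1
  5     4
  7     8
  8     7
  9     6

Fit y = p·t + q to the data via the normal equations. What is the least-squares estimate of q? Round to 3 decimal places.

The normal system AᵀA·[p, q]ᵀ = Aᵀy is [[239, 27]; [27, 6]]·[p, q]ᵀ = [188, 26]ᵀ.
det = 239·6 − 27² = 705.
p = (188·6 − 27·26)/705 = 142/235; q = (239·26 − 27·188)/705 = 1138/705.

q = 1.614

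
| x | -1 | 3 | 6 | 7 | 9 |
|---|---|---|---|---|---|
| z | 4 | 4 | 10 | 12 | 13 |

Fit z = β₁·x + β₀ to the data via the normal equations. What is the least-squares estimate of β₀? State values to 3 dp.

β₀ = 3.658

Entries of AᵀA: Σx·x = 176, Σx = 24, Σ1 = 5.
Moment sums: Σx·z = 269, Σz = 43.
So AᵀA·[β₁, β₀]ᵀ = Aᵀz: [[176, 24]; [24, 5]]·[β₁, β₀]ᵀ = [269, 43]ᵀ.
Eliminating β₀: 5·(row 1) − 24·(row 2) gives 304·β₁ = 5·269 − 24·43 = 313, so β₁ = 313/304.
Then β₀ = (43 − 24·(313/304))/5 = 139/38.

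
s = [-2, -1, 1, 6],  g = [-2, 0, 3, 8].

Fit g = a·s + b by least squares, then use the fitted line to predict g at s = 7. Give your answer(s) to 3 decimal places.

Compute the Gram sums: Σs·s = 42, Σs = 4, Σ1 = 4.
Moment sums: Σs·g = 55, Σg = 9.
So AᵀA·[a, b]ᵀ = Aᵀg: [[42, 4]; [4, 4]]·[a, b]ᵀ = [55, 9]ᵀ.
Eliminating b: 4·(row 1) − 4·(row 2) gives 152·a = 4·55 − 4·9 = 184, so a = 23/19.
Then b = (9 − 4·(23/19))/4 = 79/76.
At s = 7: ĝ = (23/19)·(7) + (79/76)·(1) = 723/76.

ĝ = 9.513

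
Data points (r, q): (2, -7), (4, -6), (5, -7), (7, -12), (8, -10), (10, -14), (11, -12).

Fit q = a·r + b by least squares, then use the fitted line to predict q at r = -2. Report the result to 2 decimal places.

Normal-equation sums: Σr·r = 379, Σr = 47, Σ1 = 7.
Moment sums: Σr·q = -509, Σq = -68.
Eliminating b: 7·(row 1) − 47·(row 2) gives 444·a = 7·(-509) − 47·(-68) = -367, so a = -367/444.
Then b = ((-68) − 47·(-367/444))/7 = -1849/444.
At r = -2: q̂ = (-367/444)·(-2) + (-1849/444)·(1) = -1115/444.

q̂ = -2.51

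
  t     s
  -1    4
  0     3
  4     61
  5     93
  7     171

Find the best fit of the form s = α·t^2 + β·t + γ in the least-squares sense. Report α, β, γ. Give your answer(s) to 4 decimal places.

α = 3.1160, β = 2.2189, γ = 3.0319

Entries of MᵀM: Σt^2·t^2 = 3283, Σt^2·t = 531, Σt^2 = 91, Σt·t = 91, Σt = 15, Σ1 = 5.
And Σt^2·s = 11684, Σt·s = 1902, Σs = 332.
MᵀM·[α, β, γ]ᵀ = Mᵀs becomes [[3283, 531, 91]; [531, 91, 15]; [91, 15, 5]]·[α, β, γ]ᵀ = [11684, 1902, 332]ᵀ.
Inverting the 3×3 Gram matrix, [α, β, γ]ᵀ = [32207/10336, 22935/10336, 15669/5168]ᵀ.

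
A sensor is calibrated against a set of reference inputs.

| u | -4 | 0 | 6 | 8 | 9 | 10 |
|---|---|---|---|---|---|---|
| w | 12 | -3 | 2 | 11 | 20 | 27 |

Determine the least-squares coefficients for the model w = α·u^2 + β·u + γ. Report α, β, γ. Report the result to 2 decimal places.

Setting ∂/∂α … = 0 gives: 22209·α + 2393·β + 297·γ = 5288;  2393·α + 297·β + 29·γ = 502;  297·α + 29·β + 6·γ = 69.
Solving the 3×3 system (Gaussian elimination) gives α = 79399/156372, β = -105581/52124, γ = -150262/39093.

α = 0.51, β = -2.03, γ = -3.84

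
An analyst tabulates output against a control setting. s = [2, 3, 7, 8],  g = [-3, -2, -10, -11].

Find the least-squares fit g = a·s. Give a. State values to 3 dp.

Normal-equation sums: Σs·s = 126.
And Σs·g = -170.
a = (-170)/126 = -1.34921.

a = -1.349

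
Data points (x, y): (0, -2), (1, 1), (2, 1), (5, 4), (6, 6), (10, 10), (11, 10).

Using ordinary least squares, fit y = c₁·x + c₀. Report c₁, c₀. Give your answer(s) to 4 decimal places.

c₁ = 1.0625, c₀ = -1.0268

Setting ∂/∂c₁ … = 0 gives: 287·c₁ + 35·c₀ = 269;  35·c₁ + 7·c₀ = 30.
Eliminating c₀: 7·(row 1) − 35·(row 2) gives 784·c₁ = 7·269 − 35·30 = 833, so c₁ = 17/16.
Then c₀ = (30 − 35·(17/16))/7 = -115/112.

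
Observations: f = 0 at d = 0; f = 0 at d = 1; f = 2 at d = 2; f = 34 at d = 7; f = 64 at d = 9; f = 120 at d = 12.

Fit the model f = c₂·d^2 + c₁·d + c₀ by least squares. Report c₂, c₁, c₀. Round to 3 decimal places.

c₂ = 0.999, c₁ = -2.064, c₀ = 0.861

With design matrix M, MᵀM = [[29715, 2809, 279]; [2809, 279, 31]; [279, 31, 6]] and Mᵀf = [24138, 2258, 220]ᵀ.
Inverting the 3×3 Gram matrix, [c₂, c₁, c₀]ᵀ = [89483/89544, -61597/29848, 38537/44772]ᵀ.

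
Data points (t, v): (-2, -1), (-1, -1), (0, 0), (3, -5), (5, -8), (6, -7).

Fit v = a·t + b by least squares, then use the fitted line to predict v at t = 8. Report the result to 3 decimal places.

Setting ∂/∂a … = 0 gives: 75·a + 11·b = -94;  11·a + 6·b = -22.
Eliminating b: 6·(row 1) − 11·(row 2) gives 329·a = 6·(-94) − 11·(-22) = -322, so a = -46/47.
Then b = ((-22) − 11·(-46/47))/6 = -88/47.
At t = 8: v̂ = (-46/47)·(8) + (-88/47)·(1) = -456/47.

v̂ = -9.702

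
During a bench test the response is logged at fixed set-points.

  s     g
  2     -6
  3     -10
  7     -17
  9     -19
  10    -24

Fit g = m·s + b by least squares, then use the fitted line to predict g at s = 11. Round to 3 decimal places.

ĝ = -24.724

From the data, Σs·s = 243, Σs = 31, Σ1 = 5.
Right-hand side: Σs·g = -572, Σg = -76.
So XᵀX·[m, b]ᵀ = Xᵀg: [[243, 31]; [31, 5]]·[m, b]ᵀ = [-572, -76]ᵀ.
Δ = 243·5 − 31² = 254.
m = ((-572)·5 − 31·(-76))/254 = -252/127; b = (243·(-76) − 31·(-572))/254 = -368/127.
At s = 11: ĝ = (-252/127)·(11) + (-368/127)·(1) = -3140/127.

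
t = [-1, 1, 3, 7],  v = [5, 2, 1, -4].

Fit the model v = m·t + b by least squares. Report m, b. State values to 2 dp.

m = -1.09, b = 3.71

Normal-equation sums: Σt·t = 60, Σt = 10, Σ1 = 4.
Moment sums: Σt·v = -28, Σv = 4.
Normal equations: [[60, 10]; [10, 4]]·[m, b]ᵀ = [-28, 4]ᵀ.
Determinant 60·4 − 10² = 140.
m = ((-28)·4 − 10·4)/140 = -38/35; b = (60·4 − 10·(-28))/140 = 26/7.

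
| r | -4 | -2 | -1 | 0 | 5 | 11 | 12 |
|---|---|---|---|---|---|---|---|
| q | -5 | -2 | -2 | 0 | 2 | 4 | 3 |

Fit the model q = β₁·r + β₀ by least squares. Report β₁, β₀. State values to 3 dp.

β₁ = 0.468, β₀ = -1.403

Setting ∂/∂β₁ … = 0 gives: 311·β₁ + 21·β₀ = 116;  21·β₁ + 7·β₀ = 0.
Determinant 311·7 − 21² = 1736.
β₁ = (116·7 − 21·0)/1736 = 29/62; β₀ = (311·0 − 21·116)/1736 = -87/62.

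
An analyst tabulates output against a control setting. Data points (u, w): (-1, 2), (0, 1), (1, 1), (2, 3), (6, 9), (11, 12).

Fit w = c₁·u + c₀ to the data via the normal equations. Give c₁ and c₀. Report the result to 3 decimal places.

c₁ = 0.995, c₀ = 1.515

Forming XᵀX = [[163, 19]; [19, 6]] and Xᵀw = [191, 28]ᵀ gives XᵀX·[c₁, c₀]ᵀ = Xᵀw.
Eliminating c₀: 6·(row 1) − 19·(row 2) gives 617·c₁ = 6·191 − 19·28 = 614, so c₁ = 614/617.
Then c₀ = (28 − 19·(614/617))/6 = 935/617.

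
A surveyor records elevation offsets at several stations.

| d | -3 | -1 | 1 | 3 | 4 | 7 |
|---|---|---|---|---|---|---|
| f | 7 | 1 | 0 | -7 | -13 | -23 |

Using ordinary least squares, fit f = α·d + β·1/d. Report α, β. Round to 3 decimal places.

Entries of MᵀM: Σd·d = 85, Σd·1/d = 6, Σ1/d·1/d = 16265/7056.
And Σd·f = -256, Σ1/d·f = -1025/84.
det = 85·(16265/7056) − 6² = 1128509/7056.
α = ((-256)·(16265/7056) − 6·(-1025/84))/(1128509/7056) = -3647240/1128509; β = (85·(-1025/84) − 6·(-256))/(1128509/7056) = 3519516/1128509.

α = -3.232, β = 3.119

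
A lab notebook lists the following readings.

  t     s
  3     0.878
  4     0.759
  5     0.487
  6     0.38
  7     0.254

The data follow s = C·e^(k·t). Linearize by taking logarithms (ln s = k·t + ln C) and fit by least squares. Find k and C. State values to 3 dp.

Let Y = ln s. Fitting Y = k·t + ln C by least squares:
AᵀA = [[135.0000, 25.0000]; [25.0000, 5]], rhs = [-20.4892, -3.4634]ᵀ  (here Σt = 25.0000, Σ(t)² = 135.0000, Σln s = -3.4634, Σt·ln s = -20.4892).
Slope k = (n·Σt·ln s − Σt·Σln s)/(n·Σ(t)² − (Σt)²) = (5·-20.4892 − 25.0000·-3.4634)/50.0000 = -0.31725; ln C = (Σln s − k·Σt)/n = 0.89356, so C = exp(0.89356) = 2.44380.

k = -0.317, C = 2.444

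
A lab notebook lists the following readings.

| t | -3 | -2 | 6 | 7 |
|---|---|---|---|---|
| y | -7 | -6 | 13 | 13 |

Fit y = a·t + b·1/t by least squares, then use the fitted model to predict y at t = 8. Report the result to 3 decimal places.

ŷ = 15.579

Compute the Gram sums: Σt·t = 98, Σt·1/t = 4, Σ1/t·1/t = 361/882.
For Aᵀy: Σt·y = 202, Σ1/t·y = 131/14.
det = 98·(361/882) − 4² = 217/9.
a = (202·(361/882) − 4·(131/14))/(217/9) = 19955/10633; b = (98·(131/14) − 4·202)/(217/9) = 981/217.
At t = 8: ŷ = (19955/10633)·(8) + (981/217)·(1/8) = 1325189/85064.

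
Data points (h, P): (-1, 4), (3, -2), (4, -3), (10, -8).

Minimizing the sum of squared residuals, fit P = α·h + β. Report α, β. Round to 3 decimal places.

α = -1.065, β = 2.008

Entries of XᵀX: Σh·h = 126, Σh = 16, Σ1 = 4.
Right-hand side: Σh·P = -102, ΣP = -9.
Normal equations: [[126, 16]; [16, 4]]·[α, β]ᵀ = [-102, -9]ᵀ.
Eliminating β: 4·(row 1) − 16·(row 2) gives 248·α = 4·(-102) − 16·(-9) = -264, so α = -33/31.
Then β = ((-9) − 16·(-33/31))/4 = 249/124.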